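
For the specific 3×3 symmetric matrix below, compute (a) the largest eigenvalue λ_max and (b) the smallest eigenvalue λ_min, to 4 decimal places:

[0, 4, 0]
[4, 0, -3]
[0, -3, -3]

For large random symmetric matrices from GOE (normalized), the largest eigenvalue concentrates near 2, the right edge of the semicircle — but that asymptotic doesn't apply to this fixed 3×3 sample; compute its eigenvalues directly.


Since M is real symmetric, all three eigenvalues are real; they are the roots of det(λI − M) = λ³ − (tr M) λ² + s λ − det M, where s is the sum of the principal 2×2 minors.
tr M = 0 + 0 + (-3) = -3.
s = (0·0 − 4²) + (0·(-3) − 0²) + (0·(-3) − (-3)²) = -16 + 0 + (-9) = -25.
det M (expand along row 1) = 0·(-9) − 4·(-12) + 0·(-12) = 48.
Characteristic polynomial: λ³ + 3λ² − 25λ − 48 = 0.
Substitute λ = y + (tr M)/3 = y − 1.000000 to remove the quadratic term: y³ + p·y + q = 0 with p = s − (tr M)²/3 = -28.000000 and q = −2(tr M)³/27 + (tr M)·s/3 − det M = -21.000000.
Three real roots ⇒ use the trigonometric (Viète) form: r = 2√(−p/3) = 6.110101, φ = arccos(3q/(p·r)) = arccos(0.368243) = 1.193678 rad.
y_k = r·cos(φ/3 − 2πk/3) for k = 0, 1, 2 gives y = 5.632777, -0.766055, -4.866722.
λ_k = y_k − 1.000000 gives λ = 4.6328, -1.7661, -5.8667 (check: the sum is -3.0000 = tr M).

Hence λ_max = 4.6328 and λ_min = -5.8667.


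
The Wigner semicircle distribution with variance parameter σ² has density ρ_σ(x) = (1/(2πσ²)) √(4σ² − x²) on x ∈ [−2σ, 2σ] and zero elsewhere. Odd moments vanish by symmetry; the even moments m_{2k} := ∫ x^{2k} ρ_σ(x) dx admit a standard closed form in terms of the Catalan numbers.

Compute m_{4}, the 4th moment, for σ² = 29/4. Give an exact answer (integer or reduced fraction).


By the scaled semicircle moment identity, m_{2k} = σ^{2k} · C_k with k = 2.
C_2 = (1/(k+1)) · C(2k, k) = (1/3) · C(4, 2) = (1/3) · 6 = 2.
σ^{2k} = (σ²)^k = (29/4)^2 = 841/16.

Therefore m_{4} = σ^{4} · C_2 = (841/16) · 2 = 841/8.


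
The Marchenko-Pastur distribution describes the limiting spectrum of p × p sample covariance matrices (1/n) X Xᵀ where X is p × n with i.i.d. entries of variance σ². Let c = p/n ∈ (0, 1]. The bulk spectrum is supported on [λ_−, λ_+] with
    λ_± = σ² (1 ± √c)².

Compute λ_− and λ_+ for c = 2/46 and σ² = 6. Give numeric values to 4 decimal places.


c = 2/46 = 0.043478; √c = 0.208514.
λ_− = σ² (1 − √c)² = 6 · (1 − 0.208514)² = 6 · (0.791486)² = 3.758697.
λ_+ = σ² (1 + √c)² = 6 · (1 + 0.208514)² = 6 · (1.208514)² = 8.763043.

Rounded to 4 decimal places: λ_− ≈ 3.7587, λ_+ ≈ 8.7630.


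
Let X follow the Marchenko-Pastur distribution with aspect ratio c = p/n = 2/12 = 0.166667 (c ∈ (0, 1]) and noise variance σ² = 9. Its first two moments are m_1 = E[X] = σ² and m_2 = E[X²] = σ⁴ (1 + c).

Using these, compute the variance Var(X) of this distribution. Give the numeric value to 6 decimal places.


m_1 = E[X] = σ² = 9, so m_1² = 81.
m_2 = E[X²] = σ⁴ (1 + c) = 81 · (1 + 0.166667) = 81 · 1.166667 = 94.500000.
(Note m_2 − m_1² simplifies to c · σ⁴ = 0.166667 · 81.)

Var(X) = m_2 − m_1² = 94.500000 − 81 = 13.500000.


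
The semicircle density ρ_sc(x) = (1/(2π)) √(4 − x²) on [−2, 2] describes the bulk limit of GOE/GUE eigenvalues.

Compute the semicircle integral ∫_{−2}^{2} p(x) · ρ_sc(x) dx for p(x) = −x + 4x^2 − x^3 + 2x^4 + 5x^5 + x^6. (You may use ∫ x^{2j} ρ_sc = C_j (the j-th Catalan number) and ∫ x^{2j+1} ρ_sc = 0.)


Write p(x) = Σ a_i x^i, split into monomials and integrate each against ρ_sc separately.
Using ∫ x^{2j} ρ_sc = C_j = (1/(j+1)) C(2j, j) (Catalan numbers) and ∫ x^{2j+1} ρ_sc = 0 (odd monomials vanish by symmetry):
  i = 1 (odd): ∫ x^1 ρ_sc = 0 (vanishes)
  i = 2 (even): a_2 · C_{1} = 4 · 1 = 4
  i = 3 (odd): ∫ x^3 ρ_sc = 0 (vanishes)
  i = 4 (even): a_4 · C_{2} = 2 · 2 = 4
  i = 5 (odd): ∫ x^5 ρ_sc = 0 (vanishes)
  i = 6 (even): a_6 · C_{3} = 1 · 5 = 5

Summing the contributions: ∫_{−2}^{2} p(x) ρ_sc(x) dx = 4 + 4 + 5 = 13.


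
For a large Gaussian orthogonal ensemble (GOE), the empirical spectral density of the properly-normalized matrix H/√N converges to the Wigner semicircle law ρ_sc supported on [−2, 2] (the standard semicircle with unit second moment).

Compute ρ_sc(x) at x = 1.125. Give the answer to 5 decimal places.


ρ_sc(x) = (1/(2π)) √(4 − x²). With x = 1.125:
  4 − x² = 4 − (1.125)² = 4 − 1.265625 = 2.734375.
  √(4 − x²) = 1.653595.
  1/(2π) = 0.159155.
  ρ_sc(1.125) = 0.159155 · 1.653595 = 0.263178.

Rounded to 5 decimal places: ρ_sc(1.125) ≈ 0.26318.


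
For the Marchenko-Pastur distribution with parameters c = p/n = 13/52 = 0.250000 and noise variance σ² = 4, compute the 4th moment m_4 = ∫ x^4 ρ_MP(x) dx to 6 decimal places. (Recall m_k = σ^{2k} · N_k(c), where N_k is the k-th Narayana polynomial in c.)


E[X⁴] = σ⁸ (1 + 6c + 6c² + c³) (fourth MP moment). With σ² = 4 (so σ⁸ = 256) and c = 13/52 = 0.250000: E[X⁴] = 256 · (1 + 6·0.250000 + 6·(0.250000)² + (0.250000)³) = 256 · 2.890625.

So E[X^4] = 740.000000.


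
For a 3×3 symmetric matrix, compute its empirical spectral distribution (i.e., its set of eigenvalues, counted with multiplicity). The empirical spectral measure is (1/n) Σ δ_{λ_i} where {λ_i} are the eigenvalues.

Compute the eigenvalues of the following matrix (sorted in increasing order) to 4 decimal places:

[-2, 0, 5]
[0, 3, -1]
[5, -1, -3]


Since M is real symmetric, all three eigenvalues are real; they are the roots of det(λI − M) = λ³ − (tr M) λ² + s λ − det M, where s is the sum of the principal 2×2 minors.
tr M = -2 + 3 + (-3) = -2.
s = ((-2)·3 − 0²) + ((-2)·(-3) − 5²) + (3·(-3) − (-1)²) = -6 + (-19) + (-10) = -35.
det M (expand along row 1) = (-2)·(-10) − 0·5 + 5·(-15) = -55.
Characteristic polynomial: λ³ + 2λ² − 35λ + 55 = 0.
Substitute λ = y + (tr M)/3 = y − 0.666667 to remove the quadratic term: y³ + p·y + q = 0 with p = s − (tr M)²/3 = -36.333333 and q = −2(tr M)³/27 + (tr M)·s/3 − det M = 78.925926.
Three real roots ⇒ use the trigonometric (Viète) form: r = 2√(−p/3) = 6.960204, φ = arccos(3q/(p·r)) = arccos(-0.936297) = 2.782731 rad.
y_k = r·cos(φ/3 − 2πk/3) for k = 0, 1, 2 gives y = 4.174554, 2.735913, -6.910467.
λ_k = y_k − 0.666667 gives λ = 3.5079, 2.0692, -7.5771 (check: the sum is -2.0000 = tr M).

Eigenvalues sorted in increasing order: [-7.5771, 2.0692, 3.5079].


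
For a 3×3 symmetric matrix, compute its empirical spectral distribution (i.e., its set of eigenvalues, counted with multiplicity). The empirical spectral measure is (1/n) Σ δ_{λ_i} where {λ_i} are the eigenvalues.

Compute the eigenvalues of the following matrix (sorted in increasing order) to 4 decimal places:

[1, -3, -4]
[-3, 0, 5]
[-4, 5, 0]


Since M is real symmetric, all three eigenvalues are real; they are the roots of det(λI − M) = λ³ − (tr M) λ² + s λ − det M, where s is the sum of the principal 2×2 minors.
tr M = 1 + 0 + 0 = 1.
s = (1·0 − (-3)²) + (1·0 − (-4)²) + (0·0 − 5²) = -9 + (-16) + (-25) = -50.
det M (expand along row 1) = 1·(-25) − (-3)·20 + (-4)·(-15) = 95.
Characteristic polynomial: λ³ − λ² − 50λ − 95 = 0.
Substitute λ = y + (tr M)/3 = y + 0.333333 to remove the quadratic term: y³ + p·y + q = 0 with p = s − (tr M)²/3 = -50.333333 and q = −2(tr M)³/27 + (tr M)·s/3 − det M = -111.740741.
Three real roots ⇒ use the trigonometric (Viète) form: r = 2√(−p/3) = 8.192137, φ = arccos(3q/(p·r)) = arccos(0.812980) = 0.621545 rad.
y_k = r·cos(φ/3 − 2πk/3) for k = 0, 1, 2 gives y = 8.016945, -2.549096, -5.467849.
λ_k = y_k + 0.333333 gives λ = 8.3503, -2.2158, -5.1345 (check: the sum is 1.0000 = tr M).

Eigenvalues sorted in increasing order: [-5.1345, -2.2158, 8.3503].


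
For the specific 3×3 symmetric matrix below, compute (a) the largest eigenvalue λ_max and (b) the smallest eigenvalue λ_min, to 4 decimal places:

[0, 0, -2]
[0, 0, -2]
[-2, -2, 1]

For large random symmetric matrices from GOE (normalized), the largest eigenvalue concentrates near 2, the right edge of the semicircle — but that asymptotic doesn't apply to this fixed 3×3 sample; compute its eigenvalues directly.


Since M is real symmetric, all three eigenvalues are real; they are the roots of det(λI − M) = λ³ − (tr M) λ² + s λ − det M, where s is the sum of the principal 2×2 minors.
tr M = 0 + 0 + 1 = 1.
s = (0·0 − 0²) + (0·1 − (-2)²) + (0·1 − (-2)²) = 0 + (-4) + (-4) = -8.
det M (expand along row 1) = 0·(-4) − 0·(-4) + (-2)·0 = 0.
Characteristic polynomial: λ³ − λ² − 8λ = 0.
Substitute λ = y + (tr M)/3 = y + 0.333333 to remove the quadratic term: y³ + p·y + q = 0 with p = s − (tr M)²/3 = -8.333333 and q = −2(tr M)³/27 + (tr M)·s/3 − det M = -2.740741.
Three real roots ⇒ use the trigonometric (Viète) form: r = 2√(−p/3) = 3.333333, φ = arccos(3q/(p·r)) = arccos(0.296000) = 1.270294 rad.
y_k = r·cos(φ/3 − 2πk/3) for k = 0, 1, 2 gives y = 3.038948, -0.333333, -2.705615.
λ_k = y_k + 0.333333 gives λ = 3.3723, 0.0000, -2.3723 (check: the sum is 1.0000 = tr M).

Hence λ_max = 3.3723 and λ_min = -2.3723.


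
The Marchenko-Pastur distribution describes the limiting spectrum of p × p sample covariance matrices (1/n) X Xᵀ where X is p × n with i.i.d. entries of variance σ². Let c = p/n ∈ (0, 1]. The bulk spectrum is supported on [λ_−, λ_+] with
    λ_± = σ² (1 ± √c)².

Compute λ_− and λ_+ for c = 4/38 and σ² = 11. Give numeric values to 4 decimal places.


c = 4/38 = 0.105263; √c = 0.324443.
λ_− = σ² (1 − √c)² = 11 · (1 − 0.324443)² = 11 · (0.675557)² = 5.020152.
λ_+ = σ² (1 + √c)² = 11 · (1 + 0.324443)² = 11 · (1.324443)² = 19.295637.

Rounded to 4 decimal places: λ_− ≈ 5.0202, λ_+ ≈ 19.2956.


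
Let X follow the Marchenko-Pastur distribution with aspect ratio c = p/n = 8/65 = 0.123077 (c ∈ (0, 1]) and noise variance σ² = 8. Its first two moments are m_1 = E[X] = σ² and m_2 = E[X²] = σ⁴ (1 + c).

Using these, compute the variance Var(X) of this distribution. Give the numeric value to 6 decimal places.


m_1 = E[X] = σ² = 8, so m_1² = 64.
m_2 = E[X²] = σ⁴ (1 + c) = 64 · (1 + 0.123077) = 64 · 1.123077 = 71.876923.
(Note m_2 − m_1² simplifies to c · σ⁴ = 0.123077 · 64.)

Var(X) = m_2 − m_1² = 71.876923 − 64 = 7.876923.


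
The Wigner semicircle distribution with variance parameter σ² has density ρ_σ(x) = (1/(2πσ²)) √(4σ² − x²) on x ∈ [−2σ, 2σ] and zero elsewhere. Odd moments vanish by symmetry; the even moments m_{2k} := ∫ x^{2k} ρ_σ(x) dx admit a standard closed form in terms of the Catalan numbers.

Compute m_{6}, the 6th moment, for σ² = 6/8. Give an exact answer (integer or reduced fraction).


By the scaled semicircle moment identity, m_{2k} = σ^{2k} · C_k with k = 3.
C_3 = (1/(k+1)) · C(2k, k) = (1/4) · C(6, 3) = (1/4) · 20 = 5.
σ^{2k} = (σ²)^k = (6/8)^3 = 27/64.

Therefore m_{6} = σ^{6} · C_3 = (27/64) · 5 = 135/64.


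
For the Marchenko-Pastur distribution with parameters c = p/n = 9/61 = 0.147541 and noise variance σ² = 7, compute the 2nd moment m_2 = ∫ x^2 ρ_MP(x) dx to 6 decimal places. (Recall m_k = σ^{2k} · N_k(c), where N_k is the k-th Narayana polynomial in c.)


E[X²] = σ⁴ (1 + c) (second MP moment). With σ² = 7 (so σ⁴ = 49) and c = 9/61 = 0.147541: E[X²] = 49 · (1 + 0.147541) = 49 · 1.147541.

So E[X^2] = 56.229508.


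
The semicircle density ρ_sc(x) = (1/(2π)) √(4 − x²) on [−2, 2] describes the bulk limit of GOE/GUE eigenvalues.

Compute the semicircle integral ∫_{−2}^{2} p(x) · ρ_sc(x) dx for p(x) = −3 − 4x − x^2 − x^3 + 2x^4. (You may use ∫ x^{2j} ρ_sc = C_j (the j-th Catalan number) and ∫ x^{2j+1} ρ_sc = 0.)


Write p(x) = Σ a_i x^i, split into monomials and integrate each against ρ_sc separately.
Using ∫ x^{2j} ρ_sc = C_j = (1/(j+1)) C(2j, j) (Catalan numbers) and ∫ x^{2j+1} ρ_sc = 0 (odd monomials vanish by symmetry):
  i = 0 (even): a_0 · C_{0} = -3 · 1 = -3
  i = 1 (odd): ∫ x^1 ρ_sc = 0 (vanishes)
  i = 2 (even): a_2 · C_{1} = -1 · 1 = -1
  i = 3 (odd): ∫ x^3 ρ_sc = 0 (vanishes)
  i = 4 (even): a_4 · C_{2} = 2 · 2 = 4

Summing the contributions: ∫_{−2}^{2} p(x) ρ_sc(x) dx = (-3) + (-1) + 4 = 0.


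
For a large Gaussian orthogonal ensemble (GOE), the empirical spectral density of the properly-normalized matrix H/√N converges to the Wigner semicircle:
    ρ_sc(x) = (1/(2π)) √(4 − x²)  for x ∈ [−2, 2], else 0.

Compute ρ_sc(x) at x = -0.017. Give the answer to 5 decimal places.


ρ_sc(x) = (1/(2π)) √(4 − x²). With x = -0.017:
  4 − x² = 4 − (-0.017)² = 4 − 0.000289 = 3.999711.
  √(4 − x²) = 1.999928.
  1/(2π) = 0.159155.
  ρ_sc(-0.017) = 0.159155 · 1.999928 = 0.318298.

Rounded to 5 decimal places: ρ_sc(-0.017) ≈ 0.31830.


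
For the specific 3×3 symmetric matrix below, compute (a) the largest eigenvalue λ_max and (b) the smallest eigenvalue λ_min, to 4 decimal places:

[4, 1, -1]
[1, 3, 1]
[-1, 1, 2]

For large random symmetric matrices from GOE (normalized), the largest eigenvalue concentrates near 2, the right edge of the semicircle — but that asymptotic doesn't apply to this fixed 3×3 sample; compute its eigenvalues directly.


Since M is real symmetric, all three eigenvalues are real; they are the roots of det(λI − M) = λ³ − (tr M) λ² + s λ − det M, where s is the sum of the principal 2×2 minors.
tr M = 4 + 3 + 2 = 9.
s = (4·3 − 1²) + (4·2 − (-1)²) + (3·2 − 1²) = 11 + 7 + 5 = 23.
det M (expand along row 1) = 4·5 − 1·3 + (-1)·4 = 13.
Characteristic polynomial: λ³ − 9λ² + 23λ − 13 = 0.
Substitute λ = y + (tr M)/3 = y + 3.000000 to remove the quadratic term: y³ + p·y + q = 0 with p = s − (tr M)²/3 = -4.000000 and q = −2(tr M)³/27 + (tr M)·s/3 − det M = 2.000000.
Three real roots ⇒ use the trigonometric (Viète) form: r = 2√(−p/3) = 2.309401, φ = arccos(3q/(p·r)) = arccos(-0.649519) = 2.277748 rad.
y_k = r·cos(φ/3 − 2πk/3) for k = 0, 1, 2 gives y = 1.675131, 0.539189, -2.214320.
λ_k = y_k + 3.000000 gives λ = 4.6751, 3.5392, 0.7857 (check: the sum is 9.0000 = tr M).

Hence λ_max = 4.6751 and λ_min = 0.7857.


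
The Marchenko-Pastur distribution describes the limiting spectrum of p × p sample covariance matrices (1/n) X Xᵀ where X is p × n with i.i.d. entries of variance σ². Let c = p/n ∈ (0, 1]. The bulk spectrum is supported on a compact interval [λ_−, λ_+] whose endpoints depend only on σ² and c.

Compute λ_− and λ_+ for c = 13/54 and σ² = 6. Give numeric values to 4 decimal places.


c = 13/54 = 0.240741; √c = 0.490653.
λ_− = σ² (1 − √c)² = 6 · (1 − 0.490653)² = 6 · (0.509347)² = 1.556604.
λ_+ = σ² (1 + √c)² = 6 · (1 + 0.490653)² = 6 · (1.490653)² = 13.332285.

Rounded to 4 decimal places: λ_− ≈ 1.5566, λ_+ ≈ 13.3323.


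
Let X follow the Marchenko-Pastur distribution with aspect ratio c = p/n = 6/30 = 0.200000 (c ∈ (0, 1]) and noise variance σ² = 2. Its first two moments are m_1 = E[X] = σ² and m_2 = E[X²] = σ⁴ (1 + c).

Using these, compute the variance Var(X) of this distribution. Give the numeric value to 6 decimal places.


m_1 = E[X] = σ² = 2, so m_1² = 4.
m_2 = E[X²] = σ⁴ (1 + c) = 4 · (1 + 0.200000) = 4 · 1.200000 = 4.800000.
(Note m_2 − m_1² simplifies to c · σ⁴ = 0.200000 · 4.)

Var(X) = m_2 − m_1² = 4.800000 − 4 = 0.800000.


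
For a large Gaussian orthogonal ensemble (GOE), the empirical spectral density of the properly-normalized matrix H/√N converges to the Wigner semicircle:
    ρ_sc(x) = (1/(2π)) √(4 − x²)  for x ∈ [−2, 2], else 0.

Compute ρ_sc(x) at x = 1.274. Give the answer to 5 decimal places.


ρ_sc(x) = (1/(2π)) √(4 − x²). With x = 1.274:
  4 − x² = 4 − (1.274)² = 4 − 1.623076 = 2.376924.
  √(4 − x²) = 1.541728.
  1/(2π) = 0.159155.
  ρ_sc(1.274) = 0.159155 · 1.541728 = 0.245374.

Rounded to 5 decimal places: ρ_sc(1.274) ≈ 0.24537.


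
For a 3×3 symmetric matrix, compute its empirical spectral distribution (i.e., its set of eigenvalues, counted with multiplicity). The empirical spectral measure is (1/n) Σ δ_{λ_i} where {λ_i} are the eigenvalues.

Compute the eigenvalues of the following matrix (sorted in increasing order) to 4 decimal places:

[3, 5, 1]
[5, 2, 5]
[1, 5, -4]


Since M is real symmetric, all three eigenvalues are real; they are the roots of det(λI − M) = λ³ − (tr M) λ² + s λ − det M, where s is the sum of the principal 2×2 minors.
tr M = 3 + 2 + (-4) = 1.
s = (3·2 − 5²) + (3·(-4) − 1²) + (2·(-4) − 5²) = -19 + (-13) + (-33) = -65.
det M (expand along row 1) = 3·(-33) − 5·(-25) + 1·23 = 49.
Characteristic polynomial: λ³ − λ² − 65λ − 49 = 0.
Substitute λ = y + (tr M)/3 = y + 0.333333 to remove the quadratic term: y³ + p·y + q = 0 with p = s − (tr M)²/3 = -65.333333 and q = −2(tr M)³/27 + (tr M)·s/3 − det M = -70.740741.
Three real roots ⇒ use the trigonometric (Viète) form: r = 2√(−p/3) = 9.333333, φ = arccos(3q/(p·r)) = arccos(0.348032) = 1.215325 rad.
y_k = r·cos(φ/3 − 2πk/3) for k = 0, 1, 2 gives y = 8.577890, -1.103324, -7.474566.
λ_k = y_k + 0.333333 gives λ = 8.9112, -0.7700, -7.1412 (check: the sum is 1.0000 = tr M).

Eigenvalues sorted in increasing order: [-7.1412, -0.7700, 8.9112].


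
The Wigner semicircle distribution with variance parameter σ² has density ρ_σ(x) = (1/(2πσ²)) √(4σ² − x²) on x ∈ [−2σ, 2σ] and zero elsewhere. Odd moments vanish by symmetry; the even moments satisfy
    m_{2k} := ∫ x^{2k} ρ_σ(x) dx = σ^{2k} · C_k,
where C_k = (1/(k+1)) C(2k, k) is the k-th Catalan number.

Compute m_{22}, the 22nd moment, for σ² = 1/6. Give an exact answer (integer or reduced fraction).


By the scaled semicircle moment identity, m_{2k} = σ^{2k} · C_k with k = 11.
C_11 = (1/(k+1)) · C(2k, k) = (1/12) · C(22, 11) = (1/12) · 705432 = 58786.
σ^{2k} = (σ²)^k = (1/6)^11 = 1/362797056.

Therefore m_{22} = σ^{22} · C_11 = (1/362797056) · 58786 = 29393/181398528.


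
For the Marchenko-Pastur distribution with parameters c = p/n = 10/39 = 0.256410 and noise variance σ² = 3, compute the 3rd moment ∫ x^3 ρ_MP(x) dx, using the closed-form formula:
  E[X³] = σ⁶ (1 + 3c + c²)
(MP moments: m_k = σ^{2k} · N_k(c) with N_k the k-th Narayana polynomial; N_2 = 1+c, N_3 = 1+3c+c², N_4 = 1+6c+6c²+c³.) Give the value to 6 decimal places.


E[X³] = σ⁶ (1 + 3c + c²) (third MP moment). With σ² = 3 (so σ⁶ = 27) and c = 10/39 = 0.256410: E[X³] = 27 · (1 + 3·0.256410 + (0.256410)²) = 27 · 1.834977.

So E[X^3] = 49.544379.


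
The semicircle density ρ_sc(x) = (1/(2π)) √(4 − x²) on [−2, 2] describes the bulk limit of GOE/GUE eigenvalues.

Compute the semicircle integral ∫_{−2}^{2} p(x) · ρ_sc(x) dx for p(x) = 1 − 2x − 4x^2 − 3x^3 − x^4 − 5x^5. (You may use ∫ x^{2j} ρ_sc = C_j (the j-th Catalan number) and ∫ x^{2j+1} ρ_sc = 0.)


Write p(x) = Σ a_i x^i, split into monomials and integrate each against ρ_sc separately.
Using ∫ x^{2j} ρ_sc = C_j = (1/(j+1)) C(2j, j) (Catalan numbers) and ∫ x^{2j+1} ρ_sc = 0 (odd monomials vanish by symmetry):
  i = 0 (even): a_0 · C_{0} = 1 · 1 = 1
  i = 1 (odd): ∫ x^1 ρ_sc = 0 (vanishes)
  i = 2 (even): a_2 · C_{1} = -4 · 1 = -4
  i = 3 (odd): ∫ x^3 ρ_sc = 0 (vanishes)
  i = 4 (even): a_4 · C_{2} = -1 · 2 = -2
  i = 5 (odd): ∫ x^5 ρ_sc = 0 (vanishes)

Summing the contributions: ∫_{−2}^{2} p(x) ρ_sc(x) dx = 1 + (-4) + (-2) = -5.


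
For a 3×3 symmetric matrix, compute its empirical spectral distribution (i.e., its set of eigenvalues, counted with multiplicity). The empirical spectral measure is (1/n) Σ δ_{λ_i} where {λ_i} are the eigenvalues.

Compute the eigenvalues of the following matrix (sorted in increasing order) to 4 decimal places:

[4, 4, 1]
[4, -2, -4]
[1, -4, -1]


Since M is real symmetric, all three eigenvalues are real; they are the roots of det(λI − M) = λ³ − (tr M) λ² + s λ − det M, where s is the sum of the principal 2×2 minors.
tr M = 4 + (-2) + (-1) = 1.
s = (4·(-2) − 4²) + (4·(-1) − 1²) + ((-2)·(-1) − (-4)²) = -24 + (-5) + (-14) = -43.
det M (expand along row 1) = 4·(-14) − 4·0 + 1·(-14) = -70.
Characteristic polynomial: λ³ − λ² − 43λ + 70 = 0.
Substitute λ = y + (tr M)/3 = y + 0.333333 to remove the quadratic term: y³ + p·y + q = 0 with p = s − (tr M)²/3 = -43.333333 and q = −2(tr M)³/27 + (tr M)·s/3 − det M = 55.592593.
Three real roots ⇒ use the trigonometric (Viète) form: r = 2√(−p/3) = 7.601170, φ = arccos(3q/(p·r)) = arccos(-0.506332) = 2.101723 rad.
y_k = r·cos(φ/3 − 2πk/3) for k = 0, 1, 2 gives y = 5.810882, 1.338209, -7.149091.
λ_k = y_k + 0.333333 gives λ = 6.1442, 1.6715, -6.8158 (check: the sum is 1.0000 = tr M).

Eigenvalues sorted in increasing order: [-6.8158, 1.6715, 6.1442].


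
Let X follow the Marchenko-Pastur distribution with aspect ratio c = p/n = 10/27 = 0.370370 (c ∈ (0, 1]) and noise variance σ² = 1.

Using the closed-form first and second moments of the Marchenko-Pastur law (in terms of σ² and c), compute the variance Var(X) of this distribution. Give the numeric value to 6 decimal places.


Recall the MP moments m_1 = E[X] = σ² and m_2 = E[X²] = σ⁴ (1 + c).
m_1 = E[X] = σ² = 1, so m_1² = 1.
m_2 = E[X²] = σ⁴ (1 + c) = 1 · (1 + 0.370370) = 1 · 1.370370 = 1.370370.
(Note m_2 − m_1² simplifies to c · σ⁴ = 0.370370 · 1.)

Var(X) = m_2 − m_1² = 1.370370 − 1 = 0.370370.


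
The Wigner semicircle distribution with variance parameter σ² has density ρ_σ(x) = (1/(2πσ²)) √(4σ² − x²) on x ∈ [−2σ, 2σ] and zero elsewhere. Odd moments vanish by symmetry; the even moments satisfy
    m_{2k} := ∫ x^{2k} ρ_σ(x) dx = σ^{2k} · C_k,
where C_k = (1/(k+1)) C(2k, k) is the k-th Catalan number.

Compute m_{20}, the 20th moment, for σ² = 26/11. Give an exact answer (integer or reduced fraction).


By the scaled semicircle moment identity, m_{2k} = σ^{2k} · C_k with k = 10.
C_10 = (1/(k+1)) · C(2k, k) = (1/11) · C(20, 10) = (1/11) · 184756 = 16796.
σ^{2k} = (σ²)^k = (26/11)^10 = 141167095653376/25937424601.

Therefore m_{20} = σ^{20} · C_10 = (141167095653376/25937424601) · 16796 = 2371042538594103296/25937424601.


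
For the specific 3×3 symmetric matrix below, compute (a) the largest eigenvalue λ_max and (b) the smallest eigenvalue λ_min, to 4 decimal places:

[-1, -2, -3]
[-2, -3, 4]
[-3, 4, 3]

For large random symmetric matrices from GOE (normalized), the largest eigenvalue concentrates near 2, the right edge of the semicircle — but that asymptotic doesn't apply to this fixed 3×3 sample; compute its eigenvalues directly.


Since M is real symmetric, all three eigenvalues are real; they are the roots of det(λI − M) = λ³ − (tr M) λ² + s λ − det M, where s is the sum of the principal 2×2 minors.
tr M = -1 + (-3) + 3 = -1.
s = ((-1)·(-3) − (-2)²) + ((-1)·3 − (-3)²) + ((-3)·3 − 4²) = -1 + (-12) + (-25) = -38.
det M (expand along row 1) = (-1)·(-25) − (-2)·6 + (-3)·(-17) = 88.
Characteristic polynomial: λ³ + λ² − 38λ − 88 = 0.
Substitute λ = y + (tr M)/3 = y − 0.333333 to remove the quadratic term: y³ + p·y + q = 0 with p = s − (tr M)²/3 = -38.333333 and q = −2(tr M)³/27 + (tr M)·s/3 − det M = -75.259259.
Three real roots ⇒ use the trigonometric (Viète) form: r = 2√(−p/3) = 7.149204, φ = arccos(3q/(p·r)) = arccos(0.823848) = 0.602630 rad.
y_k = r·cos(φ/3 − 2πk/3) for k = 0, 1, 2 gives y = 7.005448, -2.267365, -4.738083.
λ_k = y_k − 0.333333 gives λ = 6.6721, -2.6007, -5.0714 (check: the sum is -1.0000 = tr M).

Hence λ_max = 6.6721 and λ_min = -5.0714.


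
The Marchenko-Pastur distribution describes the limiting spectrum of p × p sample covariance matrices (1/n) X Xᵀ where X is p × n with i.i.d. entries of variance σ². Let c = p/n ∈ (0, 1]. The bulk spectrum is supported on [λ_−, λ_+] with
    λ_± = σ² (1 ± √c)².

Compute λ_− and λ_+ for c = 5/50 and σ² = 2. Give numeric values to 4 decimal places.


c = 5/50 = 0.100000; √c = 0.316228.
λ_− = σ² (1 − √c)² = 2 · (1 − 0.316228)² = 2 · (0.683772)² = 0.935089.
λ_+ = σ² (1 + √c)² = 2 · (1 + 0.316228)² = 2 · (1.316228)² = 3.464911.

Rounded to 4 decimal places: λ_− ≈ 0.9351, λ_+ ≈ 3.4649.


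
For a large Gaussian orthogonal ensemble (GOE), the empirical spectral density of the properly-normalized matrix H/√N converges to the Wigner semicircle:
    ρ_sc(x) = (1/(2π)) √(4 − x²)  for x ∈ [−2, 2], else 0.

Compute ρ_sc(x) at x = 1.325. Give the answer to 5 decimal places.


ρ_sc(x) = (1/(2π)) √(4 − x²). With x = 1.325:
  4 − x² = 4 − (1.325)² = 4 − 1.755625 = 2.244375.
  √(4 − x²) = 1.498124.
  1/(2π) = 0.159155.
  ρ_sc(1.325) = 0.159155 · 1.498124 = 0.238434.

Rounded to 5 decimal places: ρ_sc(1.325) ≈ 0.23843.


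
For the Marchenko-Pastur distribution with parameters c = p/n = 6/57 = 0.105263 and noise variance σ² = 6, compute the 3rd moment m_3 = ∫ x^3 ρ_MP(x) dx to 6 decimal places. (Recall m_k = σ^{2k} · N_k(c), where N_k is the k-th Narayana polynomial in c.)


E[X³] = σ⁶ (1 + 3c + c²) (third MP moment). With σ² = 6 (so σ⁶ = 216) and c = 6/57 = 0.105263: E[X³] = 216 · (1 + 3·0.105263 + (0.105263)²) = 216 · 1.326870.

So E[X^3] = 286.603878.


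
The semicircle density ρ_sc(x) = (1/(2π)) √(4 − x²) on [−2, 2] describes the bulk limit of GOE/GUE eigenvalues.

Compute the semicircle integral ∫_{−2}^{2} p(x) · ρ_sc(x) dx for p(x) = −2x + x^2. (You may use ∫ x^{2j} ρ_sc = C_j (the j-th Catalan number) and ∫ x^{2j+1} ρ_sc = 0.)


Write p(x) = Σ a_i x^i, split into monomials and integrate each against ρ_sc separately.
Using ∫ x^{2j} ρ_sc = C_j = (1/(j+1)) C(2j, j) (Catalan numbers) and ∫ x^{2j+1} ρ_sc = 0 (odd monomials vanish by symmetry):
  i = 1 (odd): ∫ x^1 ρ_sc = 0 (vanishes)
  i = 2 (even): a_2 · C_{1} = 1 · 1 = 1

Summing the contributions: ∫_{−2}^{2} p(x) ρ_sc(x) dx = 1.


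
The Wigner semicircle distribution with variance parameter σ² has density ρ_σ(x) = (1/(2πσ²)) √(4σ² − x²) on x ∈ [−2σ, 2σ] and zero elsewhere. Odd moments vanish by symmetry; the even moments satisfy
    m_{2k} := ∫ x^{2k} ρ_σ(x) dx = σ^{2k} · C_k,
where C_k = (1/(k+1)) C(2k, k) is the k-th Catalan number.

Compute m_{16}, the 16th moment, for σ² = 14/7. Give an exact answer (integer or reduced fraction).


By the scaled semicircle moment identity, m_{2k} = σ^{2k} · C_k with k = 8.
C_8 = (1/(k+1)) · C(2k, k) = (1/9) · C(16, 8) = (1/9) · 12870 = 1430.
σ^{2k} = (σ²)^k = (14/7)^8 = 256.

Therefore m_{16} = σ^{16} · C_8 = 256 · 1430 = 366080.


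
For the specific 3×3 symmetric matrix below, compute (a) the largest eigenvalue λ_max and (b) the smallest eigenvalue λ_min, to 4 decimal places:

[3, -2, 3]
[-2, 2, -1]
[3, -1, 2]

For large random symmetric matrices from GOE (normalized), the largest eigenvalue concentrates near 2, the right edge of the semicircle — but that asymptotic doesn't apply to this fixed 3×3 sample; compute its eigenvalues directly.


Since M is real symmetric, all three eigenvalues are real; they are the roots of det(λI − M) = λ³ − (tr M) λ² + s λ − det M, where s is the sum of the principal 2×2 minors.
tr M = 3 + 2 + 2 = 7.
s = (3·2 − (-2)²) + (3·2 − 3²) + (2·2 − (-1)²) = 2 + (-3) + 3 = 2.
det M (expand along row 1) = 3·3 − (-2)·(-1) + 3·(-4) = -5.
Characteristic polynomial: λ³ − 7λ² + 2λ + 5 = 0.
Substitute λ = y + (tr M)/3 = y + 2.333333 to remove the quadratic term: y³ + p·y + q = 0 with p = s − (tr M)²/3 = -14.333333 and q = −2(tr M)³/27 + (tr M)·s/3 − det M = -15.740741.
Three real roots ⇒ use the trigonometric (Viète) form: r = 2√(−p/3) = 4.371626, φ = arccos(3q/(p·r)) = arccos(0.753627) = 0.717234 rad.
y_k = r·cos(φ/3 − 2πk/3) for k = 0, 1, 2 gives y = 4.247282, -1.227104, -3.020178.
λ_k = y_k + 2.333333 gives λ = 6.5806, 1.1062, -0.6868 (check: the sum is 7.0000 = tr M).

Hence λ_max = 6.5806 and λ_min = -0.6868.


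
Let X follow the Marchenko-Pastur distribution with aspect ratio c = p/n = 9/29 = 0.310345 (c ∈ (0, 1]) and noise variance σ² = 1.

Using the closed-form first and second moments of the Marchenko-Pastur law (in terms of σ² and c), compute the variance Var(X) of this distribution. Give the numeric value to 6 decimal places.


Recall the MP moments m_1 = E[X] = σ² and m_2 = E[X²] = σ⁴ (1 + c).
m_1 = E[X] = σ² = 1, so m_1² = 1.
m_2 = E[X²] = σ⁴ (1 + c) = 1 · (1 + 0.310345) = 1 · 1.310345 = 1.310345.
(Note m_2 − m_1² simplifies to c · σ⁴ = 0.310345 · 1.)

Var(X) = m_2 − m_1² = 1.310345 − 1 = 0.310345.


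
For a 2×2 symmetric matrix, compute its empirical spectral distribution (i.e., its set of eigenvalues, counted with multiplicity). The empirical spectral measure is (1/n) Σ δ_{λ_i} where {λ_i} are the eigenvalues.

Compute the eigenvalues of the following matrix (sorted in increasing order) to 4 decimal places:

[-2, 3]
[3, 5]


Since M is real symmetric, both eigenvalues are real; they are the roots of det(λI − M) = λ² − (tr M) λ + det M.
tr M = -2 + 5 = 3.
det M = (-2)·5 − 3² = -10 − 9 = -19.
Characteristic polynomial: λ² − 3λ − 19 = 0.
Discriminant Δ = (tr M)² − 4·det M = 9 − (-76) = 85; √Δ = 9.219544.
λ = (tr M ± √Δ)/2 = (3 ± 9.219544)/2, giving (tr M − √Δ)/2 = -3.1098 and (tr M + √Δ)/2 = 6.1098.

Eigenvalues sorted in increasing order: [-3.1098, 6.1098].


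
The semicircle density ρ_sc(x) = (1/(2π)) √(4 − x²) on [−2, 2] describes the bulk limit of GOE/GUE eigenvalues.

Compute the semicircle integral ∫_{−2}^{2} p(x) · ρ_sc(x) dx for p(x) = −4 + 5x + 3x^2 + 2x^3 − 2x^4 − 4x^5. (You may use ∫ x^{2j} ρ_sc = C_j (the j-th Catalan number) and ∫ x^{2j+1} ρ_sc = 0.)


Write p(x) = Σ a_i x^i, split into monomials and integrate each against ρ_sc separately.
Using ∫ x^{2j} ρ_sc = C_j = (1/(j+1)) C(2j, j) (Catalan numbers) and ∫ x^{2j+1} ρ_sc = 0 (odd monomials vanish by symmetry):
  i = 0 (even): a_0 · C_{0} = -4 · 1 = -4
  i = 1 (odd): ∫ x^1 ρ_sc = 0 (vanishes)
  i = 2 (even): a_2 · C_{1} = 3 · 1 = 3
  i = 3 (odd): ∫ x^3 ρ_sc = 0 (vanishes)
  i = 4 (even): a_4 · C_{2} = -2 · 2 = -4
  i = 5 (odd): ∫ x^5 ρ_sc = 0 (vanishes)

Summing the contributions: ∫_{−2}^{2} p(x) ρ_sc(x) dx = (-4) + 3 + (-4) = -5.


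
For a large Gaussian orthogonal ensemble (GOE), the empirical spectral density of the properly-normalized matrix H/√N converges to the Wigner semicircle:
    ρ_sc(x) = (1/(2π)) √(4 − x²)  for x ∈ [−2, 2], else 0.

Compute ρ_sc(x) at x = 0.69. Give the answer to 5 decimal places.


ρ_sc(x) = (1/(2π)) √(4 − x²). With x = 0.69:
  4 − x² = 4 − (0.69)² = 4 − 0.476100 = 3.523900.
  √(4 − x²) = 1.877205.
  1/(2π) = 0.159155.
  ρ_sc(0.69) = 0.159155 · 1.877205 = 0.298767.

Rounded to 5 decimal places: ρ_sc(0.69) ≈ 0.29877.


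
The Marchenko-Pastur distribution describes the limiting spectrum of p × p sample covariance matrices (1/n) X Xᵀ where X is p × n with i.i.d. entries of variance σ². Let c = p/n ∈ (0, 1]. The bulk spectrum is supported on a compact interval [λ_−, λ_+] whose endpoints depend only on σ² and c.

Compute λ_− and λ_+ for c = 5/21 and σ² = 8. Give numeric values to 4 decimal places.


c = 5/21 = 0.238095; √c = 0.487950.
λ_− = σ² (1 − √c)² = 8 · (1 − 0.487950)² = 8 · (0.512050)² = 2.097561.
λ_+ = σ² (1 + √c)² = 8 · (1 + 0.487950)² = 8 · (1.487950)² = 17.711962.

Rounded to 4 decimal places: λ_− ≈ 2.0976, λ_+ ≈ 17.7120.


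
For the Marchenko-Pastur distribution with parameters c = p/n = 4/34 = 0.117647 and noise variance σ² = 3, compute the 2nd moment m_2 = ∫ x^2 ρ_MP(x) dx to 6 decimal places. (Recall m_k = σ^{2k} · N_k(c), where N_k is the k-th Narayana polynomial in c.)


E[X²] = σ⁴ (1 + c) (second MP moment). With σ² = 3 (so σ⁴ = 9) and c = 4/34 = 0.117647: E[X²] = 9 · (1 + 0.117647) = 9 · 1.117647.

So E[X^2] = 10.058824.


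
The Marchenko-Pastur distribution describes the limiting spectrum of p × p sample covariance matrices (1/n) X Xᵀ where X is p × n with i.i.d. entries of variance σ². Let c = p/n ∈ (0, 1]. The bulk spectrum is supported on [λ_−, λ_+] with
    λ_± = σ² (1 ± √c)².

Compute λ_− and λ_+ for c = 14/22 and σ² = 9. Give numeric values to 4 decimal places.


c = 14/22 = 0.636364; √c = 0.797724.
λ_− = σ² (1 − √c)² = 9 · (1 − 0.797724)² = 9 · (0.202276)² = 0.368240.
λ_+ = σ² (1 + √c)² = 9 · (1 + 0.797724)² = 9 · (1.797724)² = 29.086305.

Rounded to 4 decimal places: λ_− ≈ 0.3682, λ_+ ≈ 29.0863.


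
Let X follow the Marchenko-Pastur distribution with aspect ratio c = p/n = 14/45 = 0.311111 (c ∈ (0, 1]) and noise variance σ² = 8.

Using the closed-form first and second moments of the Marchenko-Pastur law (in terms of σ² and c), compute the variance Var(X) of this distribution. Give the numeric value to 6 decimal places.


Recall the MP moments m_1 = E[X] = σ² and m_2 = E[X²] = σ⁴ (1 + c).
m_1 = E[X] = σ² = 8, so m_1² = 64.
m_2 = E[X²] = σ⁴ (1 + c) = 64 · (1 + 0.311111) = 64 · 1.311111 = 83.911111.
(Note m_2 − m_1² simplifies to c · σ⁴ = 0.311111 · 64.)

Var(X) = m_2 − m_1² = 83.911111 − 64 = 19.911111.


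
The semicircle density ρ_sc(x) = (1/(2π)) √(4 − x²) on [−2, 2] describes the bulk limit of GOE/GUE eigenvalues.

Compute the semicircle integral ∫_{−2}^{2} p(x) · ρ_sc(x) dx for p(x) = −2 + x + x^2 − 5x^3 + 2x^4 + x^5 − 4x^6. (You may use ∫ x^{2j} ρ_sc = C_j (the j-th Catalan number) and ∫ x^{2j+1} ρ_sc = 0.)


Write p(x) = Σ a_i x^i, split into monomials and integrate each against ρ_sc separately.
Using ∫ x^{2j} ρ_sc = C_j = (1/(j+1)) C(2j, j) (Catalan numbers) and ∫ x^{2j+1} ρ_sc = 0 (odd monomials vanish by symmetry):
  i = 0 (even): a_0 · C_{0} = -2 · 1 = -2
  i = 1 (odd): ∫ x^1 ρ_sc = 0 (vanishes)
  i = 2 (even): a_2 · C_{1} = 1 · 1 = 1
  i = 3 (odd): ∫ x^3 ρ_sc = 0 (vanishes)
  i = 4 (even): a_4 · C_{2} = 2 · 2 = 4
  i = 5 (odd): ∫ x^5 ρ_sc = 0 (vanishes)
  i = 6 (even): a_6 · C_{3} = -4 · 5 = -20

Summing the contributions: ∫_{−2}^{2} p(x) ρ_sc(x) dx = (-2) + 1 + 4 + (-20) = -17.


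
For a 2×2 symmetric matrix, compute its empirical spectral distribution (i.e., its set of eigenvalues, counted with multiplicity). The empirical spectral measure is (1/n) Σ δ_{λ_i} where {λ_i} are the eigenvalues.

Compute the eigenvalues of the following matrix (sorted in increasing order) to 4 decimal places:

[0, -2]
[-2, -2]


Since M is real symmetric, both eigenvalues are real; they are the roots of det(λI − M) = λ² − (tr M) λ + det M.
tr M = 0 + (-2) = -2.
det M = 0·(-2) − (-2)² = 0 − 4 = -4.
Characteristic polynomial: λ² + 2λ − 4 = 0.
Discriminant Δ = (tr M)² − 4·det M = 4 − (-16) = 20; √Δ = 4.472136.
λ = (tr M ± √Δ)/2 = (-2 ± 4.472136)/2, giving (tr M − √Δ)/2 = -3.2361 and (tr M + √Δ)/2 = 1.2361.

Eigenvalues sorted in increasing order: [-3.2361, 1.2361].


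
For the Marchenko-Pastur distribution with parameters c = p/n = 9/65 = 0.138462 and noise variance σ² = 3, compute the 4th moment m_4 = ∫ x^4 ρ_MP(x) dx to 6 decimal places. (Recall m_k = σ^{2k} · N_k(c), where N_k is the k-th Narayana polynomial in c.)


E[X⁴] = σ⁸ (1 + 6c + 6c² + c³) (fourth MP moment). With σ² = 3 (so σ⁸ = 81) and c = 9/65 = 0.138462: E[X⁴] = 81 · (1 + 6·0.138462 + 6·(0.138462)² + (0.138462)³) = 81 · 1.948453.

So E[X^4] = 157.824721.


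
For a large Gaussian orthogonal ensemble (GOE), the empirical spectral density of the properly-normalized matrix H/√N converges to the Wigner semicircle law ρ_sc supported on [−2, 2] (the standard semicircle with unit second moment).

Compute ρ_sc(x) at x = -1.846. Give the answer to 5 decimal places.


ρ_sc(x) = (1/(2π)) √(4 − x²). With x = -1.846:
  4 − x² = 4 − (-1.846)² = 4 − 3.407716 = 0.592284.
  √(4 − x²) = 0.769600.
  1/(2π) = 0.159155.
  ρ_sc(-1.846) = 0.159155 · 0.769600 = 0.122486.

Rounded to 5 decimal places: ρ_sc(-1.846) ≈ 0.12249.


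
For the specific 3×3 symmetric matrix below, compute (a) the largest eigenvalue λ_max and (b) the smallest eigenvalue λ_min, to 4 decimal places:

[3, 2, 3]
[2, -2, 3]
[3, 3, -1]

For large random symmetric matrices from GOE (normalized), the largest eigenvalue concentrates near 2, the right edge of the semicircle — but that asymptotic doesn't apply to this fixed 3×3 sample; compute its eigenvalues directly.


Since M is real symmetric, all three eigenvalues are real; they are the roots of det(λI − M) = λ³ − (tr M) λ² + s λ − det M, where s is the sum of the principal 2×2 minors.
tr M = 3 + (-2) + (-1) = 0.
s = (3·(-2) − 2²) + (3·(-1) − 3²) + ((-2)·(-1) − 3²) = -10 + (-12) + (-7) = -29.
det M (expand along row 1) = 3·(-7) − 2·(-11) + 3·12 = 37.
Characteristic polynomial: λ³ − 29λ − 37 = 0.
Substitute λ = y + (tr M)/3 = y + 0.000000 to remove the quadratic term: y³ + p·y + q = 0 with p = s − (tr M)²/3 = -29.000000 and q = −2(tr M)³/27 + (tr M)·s/3 − det M = -37.000000.
Three real roots ⇒ use the trigonometric (Viète) form: r = 2√(−p/3) = 6.218253, φ = arccos(3q/(p·r)) = arccos(0.615540) = 0.907725 rad.
y_k = r·cos(φ/3 − 2πk/3) for k = 0, 1, 2 gives y = 5.935772, -1.363219, -4.572553.
λ_k = y_k + 0.000000 gives λ = 5.9358, -1.3632, -4.5726 (check: the sum is 0.0000 = tr M).

Hence λ_max = 5.9358 and λ_min = -4.5726.


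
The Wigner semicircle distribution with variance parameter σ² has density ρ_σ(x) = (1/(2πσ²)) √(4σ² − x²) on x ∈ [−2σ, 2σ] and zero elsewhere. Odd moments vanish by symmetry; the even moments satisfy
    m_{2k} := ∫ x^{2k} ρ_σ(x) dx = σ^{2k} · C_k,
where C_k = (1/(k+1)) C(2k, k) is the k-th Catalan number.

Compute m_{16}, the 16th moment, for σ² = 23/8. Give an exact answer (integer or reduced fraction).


By the scaled semicircle moment identity, m_{2k} = σ^{2k} · C_k with k = 8.
C_8 = (1/(k+1)) · C(2k, k) = (1/9) · C(16, 8) = (1/9) · 12870 = 1430.
σ^{2k} = (σ²)^k = (23/8)^8 = 78310985281/16777216.

Therefore m_{16} = σ^{16} · C_8 = (78310985281/16777216) · 1430 = 55992354475915/8388608.


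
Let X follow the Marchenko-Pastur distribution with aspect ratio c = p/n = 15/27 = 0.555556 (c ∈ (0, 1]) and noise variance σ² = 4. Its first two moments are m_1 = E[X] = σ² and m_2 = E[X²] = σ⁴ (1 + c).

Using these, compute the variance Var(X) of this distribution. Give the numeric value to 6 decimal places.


m_1 = E[X] = σ² = 4, so m_1² = 16.
m_2 = E[X²] = σ⁴ (1 + c) = 16 · (1 + 0.555556) = 16 · 1.555556 = 24.888889.
(Note m_2 − m_1² simplifies to c · σ⁴ = 0.555556 · 16.)

Var(X) = m_2 − m_1² = 24.888889 − 16 = 8.888889.


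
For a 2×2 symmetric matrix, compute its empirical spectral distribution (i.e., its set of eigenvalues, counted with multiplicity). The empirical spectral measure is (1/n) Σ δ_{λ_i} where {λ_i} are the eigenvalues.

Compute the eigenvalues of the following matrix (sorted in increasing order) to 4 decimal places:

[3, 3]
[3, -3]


Since M is real symmetric, both eigenvalues are real; they are the roots of det(λI − M) = λ² − (tr M) λ + det M.
tr M = 3 + (-3) = 0.
det M = 3·(-3) − 3² = -9 − 9 = -18.
Characteristic polynomial: λ² − 18 = 0.
Discriminant Δ = (tr M)² − 4·det M = 0 − (-72) = 72; √Δ = 8.485281.
λ = (tr M ± √Δ)/2 = (0 ± 8.485281)/2, giving (tr M − √Δ)/2 = -4.2426 and (tr M + √Δ)/2 = 4.2426.

Eigenvalues sorted in increasing order: [-4.2426, 4.2426].
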